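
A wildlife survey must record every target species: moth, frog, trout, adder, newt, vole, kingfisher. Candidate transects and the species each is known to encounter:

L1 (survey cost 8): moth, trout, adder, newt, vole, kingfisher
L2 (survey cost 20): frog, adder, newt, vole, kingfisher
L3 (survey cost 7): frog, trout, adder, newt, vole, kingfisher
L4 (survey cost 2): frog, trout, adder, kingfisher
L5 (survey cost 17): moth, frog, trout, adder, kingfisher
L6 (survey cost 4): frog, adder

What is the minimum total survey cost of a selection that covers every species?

L1, L4 cover every species at survey cost 8 + 2 = 10.
Any cover uses at least 2 transects; among all covering selections none totals below 10.

10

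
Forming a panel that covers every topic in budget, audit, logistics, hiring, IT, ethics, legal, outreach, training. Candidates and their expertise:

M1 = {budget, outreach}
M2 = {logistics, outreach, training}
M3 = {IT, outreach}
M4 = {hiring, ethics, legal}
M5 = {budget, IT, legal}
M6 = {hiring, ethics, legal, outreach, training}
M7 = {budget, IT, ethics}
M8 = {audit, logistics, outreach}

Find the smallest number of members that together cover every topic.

3

M5, M6, M8 together cover {budget, audit, logistics, hiring, IT, ethics, legal, outreach, training} — every topic.
No 2 of the 8 members cover everything (all 28 pairs fall short), so 3 is minimum.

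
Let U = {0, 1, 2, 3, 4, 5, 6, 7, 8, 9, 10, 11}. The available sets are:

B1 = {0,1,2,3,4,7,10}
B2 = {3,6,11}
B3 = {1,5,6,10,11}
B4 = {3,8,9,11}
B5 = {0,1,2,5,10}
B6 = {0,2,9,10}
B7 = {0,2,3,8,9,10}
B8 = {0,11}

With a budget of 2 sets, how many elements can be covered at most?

10

Choosing B1, B3 covers {0, 1, 2, 3, 4, 5, 6, 7, 10, 11} — 10 elements.
No choice of 2 sets does better; here 8, 9 are left uncovered.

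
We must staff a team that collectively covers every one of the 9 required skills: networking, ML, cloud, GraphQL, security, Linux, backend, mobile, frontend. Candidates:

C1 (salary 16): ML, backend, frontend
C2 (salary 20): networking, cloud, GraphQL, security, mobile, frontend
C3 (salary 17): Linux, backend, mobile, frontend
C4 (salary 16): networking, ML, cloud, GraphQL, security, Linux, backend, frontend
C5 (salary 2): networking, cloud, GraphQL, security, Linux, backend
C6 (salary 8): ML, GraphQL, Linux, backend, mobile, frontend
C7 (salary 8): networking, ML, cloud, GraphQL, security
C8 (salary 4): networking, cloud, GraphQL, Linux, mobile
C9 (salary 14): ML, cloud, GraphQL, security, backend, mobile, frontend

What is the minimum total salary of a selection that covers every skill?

10

C5, C6 cover every skill at salary 2 + 8 = 10.
Any cover uses at least 2 candidates; among all covering selections none totals below 10.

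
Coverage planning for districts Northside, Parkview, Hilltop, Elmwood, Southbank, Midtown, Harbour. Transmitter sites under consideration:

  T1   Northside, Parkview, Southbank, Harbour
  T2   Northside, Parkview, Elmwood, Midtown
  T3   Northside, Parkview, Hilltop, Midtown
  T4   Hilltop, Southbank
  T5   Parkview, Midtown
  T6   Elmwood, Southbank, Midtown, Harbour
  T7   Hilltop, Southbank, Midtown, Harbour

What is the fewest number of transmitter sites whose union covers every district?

T2, T7 together cover {Northside, Parkview, Hilltop, Elmwood, Southbank, Midtown, Harbour} — every district.
No single transmitter site contains all 7 districts, so 2 is optimal.
Greedy (largest uncovered first) would take T1, T2, T3 — 3 transmitter sites — but 2 suffice.

2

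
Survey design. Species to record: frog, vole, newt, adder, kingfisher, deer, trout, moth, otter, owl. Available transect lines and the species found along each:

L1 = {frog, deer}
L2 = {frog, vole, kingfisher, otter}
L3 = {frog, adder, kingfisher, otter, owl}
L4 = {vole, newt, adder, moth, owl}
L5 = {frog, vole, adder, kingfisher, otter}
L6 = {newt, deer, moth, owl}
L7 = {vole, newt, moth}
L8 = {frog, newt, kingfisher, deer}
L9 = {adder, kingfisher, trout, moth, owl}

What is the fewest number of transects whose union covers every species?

L2, L6, L9 together cover {frog, vole, newt, adder, kingfisher, deer, trout, moth, otter, owl} — every species.
No 2 of the 9 transects cover everything (all 36 pairs fall short), so 3 is minimum.

3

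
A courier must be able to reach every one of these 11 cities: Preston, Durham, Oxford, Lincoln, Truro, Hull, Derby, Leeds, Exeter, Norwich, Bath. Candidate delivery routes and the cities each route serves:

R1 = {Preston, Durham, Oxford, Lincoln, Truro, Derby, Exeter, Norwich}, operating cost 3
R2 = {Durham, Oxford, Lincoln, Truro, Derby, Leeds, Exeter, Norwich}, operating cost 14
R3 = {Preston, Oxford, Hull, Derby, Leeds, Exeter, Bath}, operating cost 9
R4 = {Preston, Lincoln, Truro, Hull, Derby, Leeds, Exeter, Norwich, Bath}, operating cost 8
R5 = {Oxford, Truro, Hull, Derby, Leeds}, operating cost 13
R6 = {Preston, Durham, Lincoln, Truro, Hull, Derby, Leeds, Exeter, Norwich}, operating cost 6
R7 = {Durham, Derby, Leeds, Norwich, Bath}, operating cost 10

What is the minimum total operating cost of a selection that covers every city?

11

R1, R4 cover every city at operating cost 3 + 8 = 11.
Any cover uses at least 2 routes; among all covering selections none totals below 11.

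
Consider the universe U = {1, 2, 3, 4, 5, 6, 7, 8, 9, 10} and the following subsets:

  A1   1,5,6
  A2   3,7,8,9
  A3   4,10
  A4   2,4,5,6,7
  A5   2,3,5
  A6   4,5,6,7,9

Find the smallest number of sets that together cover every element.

A1, A2, A3, A4 together cover {1, 2, 3, 4, 5, 6, 7, 8, 9, 10} — every element.
No 3 of the 6 sets cover everything (all 20 triples fall short), so 4 is minimum.

4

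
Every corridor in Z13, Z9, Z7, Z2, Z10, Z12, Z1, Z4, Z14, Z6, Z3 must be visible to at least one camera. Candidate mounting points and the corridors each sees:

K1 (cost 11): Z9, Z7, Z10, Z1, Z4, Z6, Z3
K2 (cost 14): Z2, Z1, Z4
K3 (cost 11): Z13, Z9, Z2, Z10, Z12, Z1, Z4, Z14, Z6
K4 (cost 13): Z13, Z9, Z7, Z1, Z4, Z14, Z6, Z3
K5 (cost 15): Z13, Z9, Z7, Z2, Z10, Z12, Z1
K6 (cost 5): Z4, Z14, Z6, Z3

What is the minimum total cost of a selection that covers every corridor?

K5, K6 cover every corridor at cost 15 + 5 = 20.
Any cover uses at least 2 camera mounts; among all covering selections none totals below 20.

20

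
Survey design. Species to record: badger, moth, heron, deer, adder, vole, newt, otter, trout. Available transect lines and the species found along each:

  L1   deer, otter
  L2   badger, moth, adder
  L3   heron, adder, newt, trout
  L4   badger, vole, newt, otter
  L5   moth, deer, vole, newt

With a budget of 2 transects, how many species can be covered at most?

7

Choosing L3, L4 covers {badger, heron, adder, vole, newt, otter, trout} — 7 species.
No choice of 2 transects does better; here moth, deer are left uncovered.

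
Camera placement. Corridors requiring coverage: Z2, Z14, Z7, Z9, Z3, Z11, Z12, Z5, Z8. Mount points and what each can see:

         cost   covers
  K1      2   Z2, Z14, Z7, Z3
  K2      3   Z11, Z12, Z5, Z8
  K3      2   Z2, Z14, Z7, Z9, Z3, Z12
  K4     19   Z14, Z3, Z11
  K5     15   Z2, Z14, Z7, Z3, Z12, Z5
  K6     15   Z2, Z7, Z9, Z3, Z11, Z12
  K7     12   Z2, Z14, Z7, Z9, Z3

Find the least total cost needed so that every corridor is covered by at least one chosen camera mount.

K2, K3 cover every corridor at cost 3 + 2 = 5.
Any cover uses at least 2 camera mounts; among all covering selections none totals below 5.

5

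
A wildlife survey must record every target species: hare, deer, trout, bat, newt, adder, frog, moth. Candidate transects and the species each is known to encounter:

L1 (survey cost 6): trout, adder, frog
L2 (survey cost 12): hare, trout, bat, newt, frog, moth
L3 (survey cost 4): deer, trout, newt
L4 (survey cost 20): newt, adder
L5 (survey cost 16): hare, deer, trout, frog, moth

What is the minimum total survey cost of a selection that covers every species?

22

L1, L2, L3 cover every species at survey cost 6 + 12 + 4 = 22.
Any cover uses at least 3 transects; among all covering selections none totals below 22.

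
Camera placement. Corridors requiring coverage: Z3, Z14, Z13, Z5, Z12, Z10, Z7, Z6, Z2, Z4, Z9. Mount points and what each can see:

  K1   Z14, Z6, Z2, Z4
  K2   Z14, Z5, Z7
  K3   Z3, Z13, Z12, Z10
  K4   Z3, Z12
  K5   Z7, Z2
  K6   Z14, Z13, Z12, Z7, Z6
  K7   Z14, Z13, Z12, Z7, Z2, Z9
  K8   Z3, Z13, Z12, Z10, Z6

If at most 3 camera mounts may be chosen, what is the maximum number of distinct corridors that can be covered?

Choosing K1, K2, K3 covers {Z3, Z14, Z13, Z5, Z12, Z10, Z7, Z6, Z2, Z4} — 10 corridors.
No choice of 3 camera mounts does better; here Z9 is left uncovered.

10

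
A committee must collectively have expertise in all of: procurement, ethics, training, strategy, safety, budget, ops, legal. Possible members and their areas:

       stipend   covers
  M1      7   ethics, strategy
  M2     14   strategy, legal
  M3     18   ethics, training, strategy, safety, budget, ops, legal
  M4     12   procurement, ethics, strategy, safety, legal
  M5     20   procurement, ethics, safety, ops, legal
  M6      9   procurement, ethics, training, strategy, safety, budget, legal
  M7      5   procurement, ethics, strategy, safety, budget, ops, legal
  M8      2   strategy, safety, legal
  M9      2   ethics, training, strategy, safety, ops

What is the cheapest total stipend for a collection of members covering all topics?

7

M7, M9 cover every topic at stipend 5 + 2 = 7.
Any cover uses at least 2 members; among all covering selections none totals below 7.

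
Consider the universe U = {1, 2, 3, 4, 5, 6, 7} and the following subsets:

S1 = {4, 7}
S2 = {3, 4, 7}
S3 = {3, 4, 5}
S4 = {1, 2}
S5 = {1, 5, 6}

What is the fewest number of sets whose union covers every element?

3

S2, S4, S5 together cover {1, 2, 3, 4, 5, 6, 7} — every element.
No 2 of the 5 sets cover everything (all 10 pairs fall short), so 3 is minimum.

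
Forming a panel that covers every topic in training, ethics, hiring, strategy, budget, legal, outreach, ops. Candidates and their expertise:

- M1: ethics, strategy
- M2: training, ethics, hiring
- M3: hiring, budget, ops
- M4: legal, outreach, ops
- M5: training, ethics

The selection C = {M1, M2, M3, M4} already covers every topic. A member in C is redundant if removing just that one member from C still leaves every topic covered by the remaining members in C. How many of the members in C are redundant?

0

Drop M1: strategy uncovered — not redundant.
Drop M2: training uncovered — not redundant.
Drop M3: budget uncovered — not redundant.
Drop M4: legal, outreach uncovered — not redundant.
None of the members in C is redundant.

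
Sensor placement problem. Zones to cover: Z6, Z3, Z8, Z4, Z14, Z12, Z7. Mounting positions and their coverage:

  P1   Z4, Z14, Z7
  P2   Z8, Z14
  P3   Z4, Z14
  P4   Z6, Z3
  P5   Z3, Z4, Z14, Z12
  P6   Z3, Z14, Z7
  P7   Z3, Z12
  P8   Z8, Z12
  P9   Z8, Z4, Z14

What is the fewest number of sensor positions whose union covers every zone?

P1, P4, P8 together cover {Z6, Z3, Z8, Z4, Z14, Z12, Z7} — every zone.
No 2 of the 9 sensor positions cover everything (all 36 pairs fall short), so 3 is minimum.

3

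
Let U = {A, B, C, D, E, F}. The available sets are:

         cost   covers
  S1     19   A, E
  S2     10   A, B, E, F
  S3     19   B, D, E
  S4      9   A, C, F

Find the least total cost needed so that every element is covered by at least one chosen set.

S3, S4 cover every element at cost 19 + 9 = 28.
Any cover uses at least 2 sets; among all covering selections none totals below 28.
Greedy by coverage-per-cost would pick S2, S4, S3 for 38 — worse than the optimum 28.

28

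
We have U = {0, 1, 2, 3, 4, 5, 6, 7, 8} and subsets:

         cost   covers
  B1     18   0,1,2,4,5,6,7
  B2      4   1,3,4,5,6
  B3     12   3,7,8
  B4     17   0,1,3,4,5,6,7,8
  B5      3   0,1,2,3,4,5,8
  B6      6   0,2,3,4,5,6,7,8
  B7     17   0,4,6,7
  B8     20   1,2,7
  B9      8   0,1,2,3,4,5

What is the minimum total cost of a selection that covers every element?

9

B5, B6 cover every element at cost 3 + 6 = 9.
Any cover uses at least 2 sets; among all covering selections none totals below 9.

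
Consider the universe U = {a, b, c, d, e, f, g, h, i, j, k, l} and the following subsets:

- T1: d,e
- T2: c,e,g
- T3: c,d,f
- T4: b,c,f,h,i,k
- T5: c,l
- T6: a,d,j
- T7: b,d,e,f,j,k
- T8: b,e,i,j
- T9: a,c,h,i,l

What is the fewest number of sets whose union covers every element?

T2, T7, T9 together cover {a, b, c, d, e, f, g, h, i, j, k, l} — every element.
No 2 of the 9 sets cover everything (all 36 pairs fall short), so 3 is minimum.
Greedy (largest uncovered first) would take T4, T6, T2, T5 — 4 sets — but 3 suffice.

3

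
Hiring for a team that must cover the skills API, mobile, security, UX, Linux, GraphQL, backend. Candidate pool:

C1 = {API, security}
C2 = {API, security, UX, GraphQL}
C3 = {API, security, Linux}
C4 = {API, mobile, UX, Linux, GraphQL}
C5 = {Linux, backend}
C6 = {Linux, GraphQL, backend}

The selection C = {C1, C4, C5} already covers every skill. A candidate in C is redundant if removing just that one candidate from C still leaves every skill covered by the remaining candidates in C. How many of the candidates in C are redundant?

0

Drop C1: security uncovered — not redundant.
Drop C4: mobile, UX, GraphQL uncovered — not redundant.
Drop C5: backend uncovered — not redundant.
None of the candidates in C is redundant.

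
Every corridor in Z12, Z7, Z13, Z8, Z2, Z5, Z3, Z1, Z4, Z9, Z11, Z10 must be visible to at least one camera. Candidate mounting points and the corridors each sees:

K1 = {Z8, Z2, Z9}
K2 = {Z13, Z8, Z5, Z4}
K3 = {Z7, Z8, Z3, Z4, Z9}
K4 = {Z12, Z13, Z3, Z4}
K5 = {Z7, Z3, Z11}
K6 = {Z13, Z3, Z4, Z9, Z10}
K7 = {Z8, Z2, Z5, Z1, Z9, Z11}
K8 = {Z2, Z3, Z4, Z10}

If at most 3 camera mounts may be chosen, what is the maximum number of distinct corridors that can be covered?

11

Choosing K3, K4, K7 covers {Z12, Z7, Z13, Z8, Z2, Z5, Z3, Z1, Z4, Z9, Z11} — 11 corridors.
No choice of 3 camera mounts does better; here Z10 is left uncovered.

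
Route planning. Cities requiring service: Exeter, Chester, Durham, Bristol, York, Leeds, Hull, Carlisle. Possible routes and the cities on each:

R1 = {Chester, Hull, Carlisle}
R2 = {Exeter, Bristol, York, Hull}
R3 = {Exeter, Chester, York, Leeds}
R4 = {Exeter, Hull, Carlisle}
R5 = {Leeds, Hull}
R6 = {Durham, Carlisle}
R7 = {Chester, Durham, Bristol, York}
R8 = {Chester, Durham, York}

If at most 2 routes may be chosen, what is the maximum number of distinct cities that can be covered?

7

Choosing R4, R7 covers {Exeter, Chester, Durham, Bristol, York, Hull, Carlisle} — 7 cities.
No choice of 2 routes does better; here Leeds is left uncovered.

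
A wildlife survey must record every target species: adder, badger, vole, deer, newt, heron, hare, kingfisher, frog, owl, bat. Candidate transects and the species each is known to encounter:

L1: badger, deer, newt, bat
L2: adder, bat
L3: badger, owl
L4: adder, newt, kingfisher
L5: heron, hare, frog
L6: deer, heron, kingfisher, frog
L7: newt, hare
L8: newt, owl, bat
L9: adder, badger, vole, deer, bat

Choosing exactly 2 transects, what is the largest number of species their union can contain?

8

Choosing L5, L9 covers {adder, badger, vole, deer, heron, hare, frog, bat} — 8 species.
No choice of 2 transects does better; here newt, kingfisher, owl are left uncovered.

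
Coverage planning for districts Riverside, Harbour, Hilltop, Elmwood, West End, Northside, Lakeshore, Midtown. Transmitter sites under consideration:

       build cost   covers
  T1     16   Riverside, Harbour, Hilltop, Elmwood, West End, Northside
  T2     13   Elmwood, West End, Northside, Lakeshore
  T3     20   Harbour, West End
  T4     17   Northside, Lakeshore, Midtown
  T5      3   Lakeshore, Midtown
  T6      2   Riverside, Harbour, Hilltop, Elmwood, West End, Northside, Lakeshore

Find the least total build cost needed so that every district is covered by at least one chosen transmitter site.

5

T5, T6 cover every district at build cost 3 + 2 = 5.
Any cover uses at least 2 transmitter sites; among all covering selections none totals below 5.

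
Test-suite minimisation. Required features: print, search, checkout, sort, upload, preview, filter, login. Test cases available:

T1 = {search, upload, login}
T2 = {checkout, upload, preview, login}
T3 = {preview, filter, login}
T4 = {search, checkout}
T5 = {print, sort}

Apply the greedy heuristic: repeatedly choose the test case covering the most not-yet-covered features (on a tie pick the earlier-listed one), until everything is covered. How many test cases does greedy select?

Pick 1: T2 covers 4 new features (checkout, upload, preview, login).
Pick 2: T5 covers 2 new features (print, sort).
Pick 3: T1 covers 1 new features (search).
Pick 4: T3 covers 1 new features (filter).
Greedy uses 4 test cases.

4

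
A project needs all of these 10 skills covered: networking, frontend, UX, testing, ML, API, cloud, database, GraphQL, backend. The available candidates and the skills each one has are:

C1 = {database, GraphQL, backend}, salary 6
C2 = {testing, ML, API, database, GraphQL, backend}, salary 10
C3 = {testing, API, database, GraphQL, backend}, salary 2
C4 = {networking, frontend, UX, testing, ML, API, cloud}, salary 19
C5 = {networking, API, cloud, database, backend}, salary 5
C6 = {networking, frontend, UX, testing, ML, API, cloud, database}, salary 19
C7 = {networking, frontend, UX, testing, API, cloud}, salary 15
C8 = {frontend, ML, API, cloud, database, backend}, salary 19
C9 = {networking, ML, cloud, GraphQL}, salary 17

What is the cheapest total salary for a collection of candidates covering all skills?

C3, C4 cover every skill at salary 2 + 19 = 21.
Any cover uses at least 2 candidates; among all covering selections none totals below 21.

21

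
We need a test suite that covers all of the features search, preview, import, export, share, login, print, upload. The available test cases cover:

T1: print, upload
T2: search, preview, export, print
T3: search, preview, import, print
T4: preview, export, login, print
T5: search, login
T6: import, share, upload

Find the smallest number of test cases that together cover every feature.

T2, T4, T6 together cover {search, preview, import, export, share, login, print, upload} — every feature.
No 2 of the 6 test cases cover everything (all 15 pairs fall short), so 3 is minimum.

3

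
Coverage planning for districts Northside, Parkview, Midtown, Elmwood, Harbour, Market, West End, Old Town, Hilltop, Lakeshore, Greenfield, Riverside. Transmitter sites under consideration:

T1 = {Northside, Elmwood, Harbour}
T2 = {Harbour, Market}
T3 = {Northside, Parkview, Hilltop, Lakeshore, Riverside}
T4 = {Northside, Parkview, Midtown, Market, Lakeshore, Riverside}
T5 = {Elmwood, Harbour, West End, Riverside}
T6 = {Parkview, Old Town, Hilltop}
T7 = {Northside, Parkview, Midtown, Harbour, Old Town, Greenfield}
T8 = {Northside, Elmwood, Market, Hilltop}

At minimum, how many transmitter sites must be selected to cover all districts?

T2, T3, T5, T7 together cover {Northside, Parkview, Midtown, Elmwood, Harbour, Market, West End, Old Town, Hilltop, Lakeshore, Greenfield, Riverside} — every district.
No 3 of the 8 transmitter sites cover everything (all 56 triples fall short), so 4 is minimum.

4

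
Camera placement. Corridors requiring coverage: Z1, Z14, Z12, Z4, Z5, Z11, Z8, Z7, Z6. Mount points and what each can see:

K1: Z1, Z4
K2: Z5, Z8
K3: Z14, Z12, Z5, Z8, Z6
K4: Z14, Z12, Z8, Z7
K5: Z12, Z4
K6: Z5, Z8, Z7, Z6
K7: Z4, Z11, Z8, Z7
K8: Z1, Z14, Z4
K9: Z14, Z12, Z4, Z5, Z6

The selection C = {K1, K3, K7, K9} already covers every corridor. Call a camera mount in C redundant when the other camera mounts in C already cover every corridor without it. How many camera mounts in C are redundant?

Drop K1: Z1 uncovered — not redundant.
Drop K3: the rest still cover every corridor — redundant.
Drop K7: Z11, Z7 uncovered — not redundant.
Drop K9: the rest still cover every corridor — redundant.
2 redundant: K3, K9.

2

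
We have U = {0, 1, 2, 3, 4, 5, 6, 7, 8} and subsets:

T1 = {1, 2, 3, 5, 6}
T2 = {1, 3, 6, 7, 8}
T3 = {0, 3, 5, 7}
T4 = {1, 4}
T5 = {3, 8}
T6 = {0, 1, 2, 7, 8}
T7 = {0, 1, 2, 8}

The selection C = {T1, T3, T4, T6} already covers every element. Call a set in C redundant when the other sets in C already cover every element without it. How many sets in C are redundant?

Drop T1: 6 uncovered — not redundant.
Drop T3: the rest still cover every element — redundant.
Drop T4: 4 uncovered — not redundant.
Drop T6: 8 uncovered — not redundant.
1 redundant: T3.

1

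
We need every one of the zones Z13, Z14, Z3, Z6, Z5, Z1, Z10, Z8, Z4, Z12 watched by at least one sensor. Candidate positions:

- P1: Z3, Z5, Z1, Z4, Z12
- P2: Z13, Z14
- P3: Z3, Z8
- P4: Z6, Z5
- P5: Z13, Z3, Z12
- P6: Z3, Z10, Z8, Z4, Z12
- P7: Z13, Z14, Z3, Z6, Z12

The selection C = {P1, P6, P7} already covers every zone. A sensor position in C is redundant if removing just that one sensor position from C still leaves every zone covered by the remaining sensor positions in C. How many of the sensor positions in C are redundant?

0

Drop P1: Z5, Z1 uncovered — not redundant.
Drop P6: Z10, Z8 uncovered — not redundant.
Drop P7: Z13, Z14, Z6 uncovered — not redundant.
None of the sensor positions in C is redundant.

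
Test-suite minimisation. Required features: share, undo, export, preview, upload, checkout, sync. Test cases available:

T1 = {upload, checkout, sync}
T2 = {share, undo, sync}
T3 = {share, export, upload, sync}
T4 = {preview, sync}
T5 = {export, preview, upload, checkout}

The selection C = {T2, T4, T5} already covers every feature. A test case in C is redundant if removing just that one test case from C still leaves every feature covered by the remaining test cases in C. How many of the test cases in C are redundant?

1

Drop T2: share, undo uncovered — not redundant.
Drop T4: the rest still cover every feature — redundant.
Drop T5: export, upload, checkout uncovered — not redundant.
1 redundant: T4.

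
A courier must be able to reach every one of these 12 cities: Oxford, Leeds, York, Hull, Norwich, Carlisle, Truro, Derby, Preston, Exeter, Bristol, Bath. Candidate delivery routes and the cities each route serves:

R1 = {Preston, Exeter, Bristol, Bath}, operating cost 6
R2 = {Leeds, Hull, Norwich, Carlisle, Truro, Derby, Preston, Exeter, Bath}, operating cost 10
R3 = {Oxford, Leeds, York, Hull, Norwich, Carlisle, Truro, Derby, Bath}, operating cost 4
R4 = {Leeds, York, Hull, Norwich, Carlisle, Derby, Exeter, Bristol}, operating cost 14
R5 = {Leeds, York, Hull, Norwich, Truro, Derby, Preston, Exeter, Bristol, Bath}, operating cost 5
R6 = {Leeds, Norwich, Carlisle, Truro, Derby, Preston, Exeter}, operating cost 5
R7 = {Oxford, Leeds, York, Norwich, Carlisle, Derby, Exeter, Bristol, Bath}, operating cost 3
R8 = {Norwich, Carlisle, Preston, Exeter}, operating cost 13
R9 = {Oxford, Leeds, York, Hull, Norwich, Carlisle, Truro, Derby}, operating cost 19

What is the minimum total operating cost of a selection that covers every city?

R5, R7 cover every city at operating cost 5 + 3 = 8.
Any cover uses at least 2 routes; among all covering selections none totals below 8.

8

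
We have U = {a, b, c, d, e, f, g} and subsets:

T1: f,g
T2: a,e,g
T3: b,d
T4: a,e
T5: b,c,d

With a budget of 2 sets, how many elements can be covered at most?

Choosing T2, T5 covers {a, b, c, d, e, g} — 6 elements.
No choice of 2 sets does better; here f is left uncovered.

6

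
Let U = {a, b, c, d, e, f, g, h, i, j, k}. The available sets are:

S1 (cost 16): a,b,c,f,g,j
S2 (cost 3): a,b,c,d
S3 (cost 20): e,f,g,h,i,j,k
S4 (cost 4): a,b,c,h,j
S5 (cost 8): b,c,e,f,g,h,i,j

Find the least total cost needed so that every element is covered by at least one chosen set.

23

S2, S3 cover every element at cost 3 + 20 = 23.
Any cover uses at least 2 sets; among all covering selections none totals below 23.
Greedy by coverage-per-cost would pick S2, S5, S3 for 31 — worse than the optimum 23.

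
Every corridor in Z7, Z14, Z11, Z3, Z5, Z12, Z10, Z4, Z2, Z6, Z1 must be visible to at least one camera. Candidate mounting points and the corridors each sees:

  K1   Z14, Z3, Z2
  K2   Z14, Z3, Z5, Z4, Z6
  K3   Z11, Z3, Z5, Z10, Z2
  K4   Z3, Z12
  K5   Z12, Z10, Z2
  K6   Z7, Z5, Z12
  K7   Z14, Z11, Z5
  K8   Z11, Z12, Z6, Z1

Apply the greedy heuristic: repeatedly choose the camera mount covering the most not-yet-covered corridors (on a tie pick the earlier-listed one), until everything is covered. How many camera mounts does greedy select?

Pick 1: K2 covers 5 new corridors (Z14, Z3, Z5, Z4, Z6).
Pick 2: K3 covers 3 new corridors (Z11, Z10, Z2).
Pick 3: K6 covers 2 new corridors (Z7, Z12).
Pick 4: K8 covers 1 new corridors (Z1).
Greedy uses 4 camera mounts.

4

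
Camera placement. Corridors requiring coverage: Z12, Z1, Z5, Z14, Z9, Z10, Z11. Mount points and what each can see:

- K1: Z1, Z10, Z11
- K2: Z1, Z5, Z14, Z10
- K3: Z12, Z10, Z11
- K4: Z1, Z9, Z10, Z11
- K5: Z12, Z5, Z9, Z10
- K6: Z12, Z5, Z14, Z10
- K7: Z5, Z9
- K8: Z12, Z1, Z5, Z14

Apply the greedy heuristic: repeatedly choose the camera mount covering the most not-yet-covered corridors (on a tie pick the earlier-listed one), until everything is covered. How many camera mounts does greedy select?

Pick 1: K2 covers 4 new corridors (Z1, Z5, Z14, Z10).
Pick 2: K3 covers 2 new corridors (Z12, Z11).
Pick 3: K4 covers 1 new corridors (Z9).
Greedy uses 3 camera mounts. (The true minimum is 2.)

3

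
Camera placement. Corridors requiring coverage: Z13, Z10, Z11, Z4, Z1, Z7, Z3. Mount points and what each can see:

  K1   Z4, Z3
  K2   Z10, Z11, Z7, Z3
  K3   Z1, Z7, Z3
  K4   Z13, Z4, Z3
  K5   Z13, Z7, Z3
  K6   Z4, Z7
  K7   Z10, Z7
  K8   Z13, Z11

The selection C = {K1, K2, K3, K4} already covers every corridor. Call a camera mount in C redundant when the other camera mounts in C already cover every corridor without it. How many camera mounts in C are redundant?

Drop K1: the rest still cover every corridor — redundant.
Drop K2: Z10, Z11 uncovered — not redundant.
Drop K3: Z1 uncovered — not redundant.
Drop K4: Z13 uncovered — not redundant.
1 redundant: K1.

1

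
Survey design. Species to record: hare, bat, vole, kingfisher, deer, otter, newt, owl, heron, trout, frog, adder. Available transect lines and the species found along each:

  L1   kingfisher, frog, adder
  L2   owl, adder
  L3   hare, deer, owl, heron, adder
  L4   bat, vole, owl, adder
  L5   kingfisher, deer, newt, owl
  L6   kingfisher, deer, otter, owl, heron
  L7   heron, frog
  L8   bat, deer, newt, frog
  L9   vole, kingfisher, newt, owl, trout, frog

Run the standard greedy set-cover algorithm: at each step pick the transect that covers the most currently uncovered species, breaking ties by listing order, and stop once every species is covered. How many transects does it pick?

Pick 1: L9 covers 6 new species (vole, kingfisher, newt, owl, trout, frog).
Pick 2: L3 covers 4 new species (hare, deer, heron, adder).
Pick 3: L4 covers 1 new species (bat).
Pick 4: L6 covers 1 new species (otter).
Greedy uses 4 transects.

4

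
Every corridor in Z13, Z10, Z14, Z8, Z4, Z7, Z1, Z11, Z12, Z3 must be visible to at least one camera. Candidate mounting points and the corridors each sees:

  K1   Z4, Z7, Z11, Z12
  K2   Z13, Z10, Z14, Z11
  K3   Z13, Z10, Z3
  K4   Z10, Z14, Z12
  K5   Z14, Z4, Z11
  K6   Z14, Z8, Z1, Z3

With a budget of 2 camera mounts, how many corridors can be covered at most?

8

Choosing K1, K6 covers {Z14, Z8, Z4, Z7, Z1, Z11, Z12, Z3} — 8 corridors.
No choice of 2 camera mounts does better; here Z13, Z10 are left uncovered.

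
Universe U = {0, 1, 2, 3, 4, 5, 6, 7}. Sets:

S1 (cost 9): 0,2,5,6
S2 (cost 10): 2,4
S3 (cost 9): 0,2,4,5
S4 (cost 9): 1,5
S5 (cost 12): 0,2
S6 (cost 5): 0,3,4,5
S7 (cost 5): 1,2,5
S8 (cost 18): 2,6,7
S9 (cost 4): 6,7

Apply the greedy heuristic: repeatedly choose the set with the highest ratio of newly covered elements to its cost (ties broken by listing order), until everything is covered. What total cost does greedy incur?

Pick 1: S6 adds 4 new (0, 3, 4, 5) at cost 5 (ratio 4/5).
Pick 2: S9 adds 2 new (6, 7) at cost 4 (ratio 2/4).
Pick 3: S7 adds 2 new (1, 2) at cost 5 (ratio 2/5).
Greedy total cost: 5 + 4 + 5 = 14.

14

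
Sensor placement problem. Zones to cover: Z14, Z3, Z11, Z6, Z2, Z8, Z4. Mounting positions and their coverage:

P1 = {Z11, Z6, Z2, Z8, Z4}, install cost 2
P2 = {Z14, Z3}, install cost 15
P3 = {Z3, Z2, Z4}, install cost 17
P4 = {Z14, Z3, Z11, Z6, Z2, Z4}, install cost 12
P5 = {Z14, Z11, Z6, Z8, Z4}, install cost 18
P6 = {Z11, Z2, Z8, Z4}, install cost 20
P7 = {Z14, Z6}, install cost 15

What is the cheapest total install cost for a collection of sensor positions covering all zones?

P1, P4 cover every zone at install cost 2 + 12 = 14.
Any cover uses at least 2 sensor positions; among all covering selections none totals below 14.

14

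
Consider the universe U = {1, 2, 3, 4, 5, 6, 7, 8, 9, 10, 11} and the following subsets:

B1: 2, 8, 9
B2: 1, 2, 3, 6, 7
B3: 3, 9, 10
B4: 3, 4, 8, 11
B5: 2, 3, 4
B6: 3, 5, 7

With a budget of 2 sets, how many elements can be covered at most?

Choosing B2, B4 covers {1, 2, 3, 4, 6, 7, 8, 11} — 8 elements.
No choice of 2 sets does better; here 5, 9, 10 are left uncovered.

8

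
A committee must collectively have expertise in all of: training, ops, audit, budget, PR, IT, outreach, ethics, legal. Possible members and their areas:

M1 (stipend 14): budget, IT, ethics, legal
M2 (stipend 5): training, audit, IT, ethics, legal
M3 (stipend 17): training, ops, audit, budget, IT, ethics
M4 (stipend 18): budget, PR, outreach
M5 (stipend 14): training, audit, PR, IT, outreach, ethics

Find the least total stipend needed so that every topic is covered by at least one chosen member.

36

M2, M3, M5 cover every topic at stipend 5 + 17 + 14 = 36.
Any cover uses at least 3 members; among all covering selections none totals below 36.
Greedy by coverage-per-stipend would pick M2, M4, M3 for 40 — worse than the optimum 36.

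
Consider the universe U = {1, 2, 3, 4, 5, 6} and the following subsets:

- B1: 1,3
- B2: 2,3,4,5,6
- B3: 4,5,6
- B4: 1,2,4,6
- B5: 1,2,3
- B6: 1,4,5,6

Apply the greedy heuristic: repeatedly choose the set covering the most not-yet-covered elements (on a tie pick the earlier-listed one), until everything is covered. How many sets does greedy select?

2

Pick 1: B2 covers 5 new elements (2, 3, 4, 5, 6).
Pick 2: B1 covers 1 new elements (1).
Greedy uses 2 sets.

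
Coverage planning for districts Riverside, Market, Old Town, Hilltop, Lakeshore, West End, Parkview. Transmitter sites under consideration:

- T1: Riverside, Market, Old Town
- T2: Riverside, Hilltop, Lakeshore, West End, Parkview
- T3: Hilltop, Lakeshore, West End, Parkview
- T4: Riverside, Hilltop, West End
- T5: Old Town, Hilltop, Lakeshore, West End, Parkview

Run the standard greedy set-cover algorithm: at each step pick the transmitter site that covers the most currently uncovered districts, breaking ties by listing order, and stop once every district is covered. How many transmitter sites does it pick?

Pick 1: T2 covers 5 new districts (Riverside, Hilltop, Lakeshore, West End, Parkview).
Pick 2: T1 covers 2 new districts (Market, Old Town).
Greedy uses 2 transmitter sites.

2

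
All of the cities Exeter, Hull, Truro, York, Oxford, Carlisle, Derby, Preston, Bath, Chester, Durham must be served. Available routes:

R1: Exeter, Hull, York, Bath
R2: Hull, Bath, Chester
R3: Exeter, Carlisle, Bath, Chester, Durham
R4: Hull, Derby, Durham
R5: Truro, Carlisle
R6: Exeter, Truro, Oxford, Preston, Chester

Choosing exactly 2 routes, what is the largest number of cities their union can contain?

Choosing R1, R6 covers {Exeter, Hull, Truro, York, Oxford, Preston, Bath, Chester} — 8 cities.
No choice of 2 routes does better; here Carlisle, Derby, Durham are left uncovered.

8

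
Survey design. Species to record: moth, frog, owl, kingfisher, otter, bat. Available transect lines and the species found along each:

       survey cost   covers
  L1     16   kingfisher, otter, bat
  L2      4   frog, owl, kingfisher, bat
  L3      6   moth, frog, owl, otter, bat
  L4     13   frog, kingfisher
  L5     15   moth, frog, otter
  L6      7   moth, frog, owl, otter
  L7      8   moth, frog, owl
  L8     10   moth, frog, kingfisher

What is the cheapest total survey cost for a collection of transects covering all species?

L2, L3 cover every species at survey cost 4 + 6 = 10.
Any cover uses at least 2 transects; among all covering selections none totals below 10.

10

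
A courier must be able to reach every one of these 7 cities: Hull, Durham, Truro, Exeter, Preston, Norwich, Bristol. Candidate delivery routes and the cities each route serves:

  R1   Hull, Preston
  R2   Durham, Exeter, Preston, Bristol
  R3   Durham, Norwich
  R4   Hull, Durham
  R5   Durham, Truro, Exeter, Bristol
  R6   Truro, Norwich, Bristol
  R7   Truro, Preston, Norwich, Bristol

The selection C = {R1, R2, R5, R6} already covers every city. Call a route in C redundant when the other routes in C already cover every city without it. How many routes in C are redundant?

2

Drop R1: Hull uncovered — not redundant.
Drop R2: the rest still cover every city — redundant.
Drop R5: the rest still cover every city — redundant.
Drop R6: Norwich uncovered — not redundant.
2 redundant: R2, R5.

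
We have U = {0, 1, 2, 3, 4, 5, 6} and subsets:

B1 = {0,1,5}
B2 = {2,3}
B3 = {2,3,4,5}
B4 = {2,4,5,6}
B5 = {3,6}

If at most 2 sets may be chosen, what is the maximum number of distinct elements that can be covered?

Choosing B1, B3 covers {0, 1, 2, 3, 4, 5} — 6 elements.
No choice of 2 sets does better; here 6 is left uncovered.

6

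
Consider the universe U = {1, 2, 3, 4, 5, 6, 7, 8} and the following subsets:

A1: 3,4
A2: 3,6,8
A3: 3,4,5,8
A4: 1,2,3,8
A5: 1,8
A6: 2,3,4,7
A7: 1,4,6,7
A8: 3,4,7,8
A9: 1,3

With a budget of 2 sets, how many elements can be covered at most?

7

Choosing A3, A7 covers {1, 3, 4, 5, 6, 7, 8} — 7 elements.
No choice of 2 sets does better; here 2 is left uncovered.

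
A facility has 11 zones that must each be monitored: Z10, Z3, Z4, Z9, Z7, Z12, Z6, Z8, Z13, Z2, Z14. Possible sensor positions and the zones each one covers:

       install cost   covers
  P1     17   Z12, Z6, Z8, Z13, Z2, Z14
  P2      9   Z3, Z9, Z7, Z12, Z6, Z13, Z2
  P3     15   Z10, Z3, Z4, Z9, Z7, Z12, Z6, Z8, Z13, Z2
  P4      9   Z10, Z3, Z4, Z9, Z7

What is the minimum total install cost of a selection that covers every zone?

P1, P4 cover every zone at install cost 17 + 9 = 26.
Any cover uses at least 2 sensor positions; among all covering selections none totals below 26.

26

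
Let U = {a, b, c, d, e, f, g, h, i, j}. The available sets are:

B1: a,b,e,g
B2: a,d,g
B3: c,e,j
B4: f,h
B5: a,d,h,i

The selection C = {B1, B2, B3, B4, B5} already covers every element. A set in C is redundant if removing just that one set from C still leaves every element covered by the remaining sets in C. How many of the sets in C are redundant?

Drop B1: b uncovered — not redundant.
Drop B2: the rest still cover every element — redundant.
Drop B3: c, j uncovered — not redundant.
Drop B4: f uncovered — not redundant.
Drop B5: i uncovered — not redundant.
1 redundant: B2.

1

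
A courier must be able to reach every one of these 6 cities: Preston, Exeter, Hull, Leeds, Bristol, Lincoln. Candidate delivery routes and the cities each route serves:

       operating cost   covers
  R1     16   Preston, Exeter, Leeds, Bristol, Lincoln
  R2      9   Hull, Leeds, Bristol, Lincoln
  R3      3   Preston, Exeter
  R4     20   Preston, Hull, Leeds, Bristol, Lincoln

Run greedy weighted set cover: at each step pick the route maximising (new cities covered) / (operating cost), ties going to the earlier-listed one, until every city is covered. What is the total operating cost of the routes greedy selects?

12

Pick 1: R3 adds 2 new (Preston, Exeter) at operating cost 3 (ratio 2/3).
Pick 2: R2 adds 4 new (Hull, Leeds, Bristol, Lincoln) at operating cost 9 (ratio 4/9).
Greedy total operating cost: 3 + 9 = 12.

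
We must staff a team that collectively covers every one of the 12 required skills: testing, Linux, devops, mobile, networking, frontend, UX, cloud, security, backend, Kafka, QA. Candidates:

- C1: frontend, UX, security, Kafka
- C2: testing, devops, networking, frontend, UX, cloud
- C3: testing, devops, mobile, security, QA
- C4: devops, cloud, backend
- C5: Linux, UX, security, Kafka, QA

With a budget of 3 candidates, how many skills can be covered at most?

Choosing C2, C3, C5 covers {testing, Linux, devops, mobile, networking, frontend, UX, cloud, security, Kafka, QA} — 11 skills.
No choice of 3 candidates does better; here backend is left uncovered.

11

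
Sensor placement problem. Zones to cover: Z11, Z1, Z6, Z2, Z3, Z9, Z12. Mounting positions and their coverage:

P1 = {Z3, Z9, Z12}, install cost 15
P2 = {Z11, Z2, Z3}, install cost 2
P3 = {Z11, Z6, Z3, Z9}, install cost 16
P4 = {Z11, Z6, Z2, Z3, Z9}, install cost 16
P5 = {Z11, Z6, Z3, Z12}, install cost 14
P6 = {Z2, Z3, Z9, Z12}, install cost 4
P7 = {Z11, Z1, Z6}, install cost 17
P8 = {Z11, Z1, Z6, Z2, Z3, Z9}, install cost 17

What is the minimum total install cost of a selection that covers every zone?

P6, P7 cover every zone at install cost 4 + 17 = 21.
Any cover uses at least 2 sensor positions; among all covering selections none totals below 21.
Greedy by coverage-per-install cost would pick P2, P6, P7 for 23 — worse than the optimum 21.

21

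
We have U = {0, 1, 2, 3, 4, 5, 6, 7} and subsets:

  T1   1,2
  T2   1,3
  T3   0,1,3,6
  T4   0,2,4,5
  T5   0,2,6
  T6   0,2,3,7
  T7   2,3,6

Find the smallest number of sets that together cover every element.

T3, T4, T6 together cover {0, 1, 2, 3, 4, 5, 6, 7} — every element.
No 2 of the 7 sets cover everything (all 21 pairs fall short), so 3 is minimum.

3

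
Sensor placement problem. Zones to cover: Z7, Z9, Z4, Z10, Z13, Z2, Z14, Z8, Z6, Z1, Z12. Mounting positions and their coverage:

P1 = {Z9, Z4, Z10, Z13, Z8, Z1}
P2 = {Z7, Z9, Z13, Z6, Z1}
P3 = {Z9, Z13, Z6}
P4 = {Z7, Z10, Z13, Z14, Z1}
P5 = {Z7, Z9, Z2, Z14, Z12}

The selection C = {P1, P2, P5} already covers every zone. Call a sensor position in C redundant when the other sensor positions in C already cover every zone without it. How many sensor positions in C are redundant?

Drop P1: Z4, Z10, Z8 uncovered — not redundant.
Drop P2: Z6 uncovered — not redundant.
Drop P5: Z2, Z14, Z12 uncovered — not redundant.
None of the sensor positions in C is redundant.

0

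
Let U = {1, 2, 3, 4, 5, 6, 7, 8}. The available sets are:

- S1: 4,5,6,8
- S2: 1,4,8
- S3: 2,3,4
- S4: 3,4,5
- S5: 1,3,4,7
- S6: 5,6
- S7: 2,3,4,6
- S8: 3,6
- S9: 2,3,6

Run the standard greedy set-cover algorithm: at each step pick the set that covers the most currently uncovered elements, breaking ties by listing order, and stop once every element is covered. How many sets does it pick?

3

Pick 1: S1 covers 4 new elements (4, 5, 6, 8).
Pick 2: S5 covers 3 new elements (1, 3, 7).
Pick 3: S3 covers 1 new elements (2).
Greedy uses 3 sets.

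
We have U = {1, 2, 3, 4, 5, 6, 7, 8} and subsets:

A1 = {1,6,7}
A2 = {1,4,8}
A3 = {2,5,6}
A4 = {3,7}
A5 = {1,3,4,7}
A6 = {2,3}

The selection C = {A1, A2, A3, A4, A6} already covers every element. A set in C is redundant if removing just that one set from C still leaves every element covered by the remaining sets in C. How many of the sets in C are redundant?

3

Drop A1: the rest still cover every element — redundant.
Drop A2: 4, 8 uncovered — not redundant.
Drop A3: 5 uncovered — not redundant.
Drop A4: the rest still cover every element — redundant.
Drop A6: the rest still cover every element — redundant.
3 redundant: A1, A4, A6.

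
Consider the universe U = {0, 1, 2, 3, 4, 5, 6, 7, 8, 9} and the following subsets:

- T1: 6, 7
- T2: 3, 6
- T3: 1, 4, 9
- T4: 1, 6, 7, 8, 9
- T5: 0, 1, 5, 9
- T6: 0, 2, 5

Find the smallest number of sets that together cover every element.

4

T2, T3, T4, T6 together cover {0, 1, 2, 3, 4, 5, 6, 7, 8, 9} — every element.
No 3 of the 6 sets cover everything (all 20 triples fall short), so 4 is minimum.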